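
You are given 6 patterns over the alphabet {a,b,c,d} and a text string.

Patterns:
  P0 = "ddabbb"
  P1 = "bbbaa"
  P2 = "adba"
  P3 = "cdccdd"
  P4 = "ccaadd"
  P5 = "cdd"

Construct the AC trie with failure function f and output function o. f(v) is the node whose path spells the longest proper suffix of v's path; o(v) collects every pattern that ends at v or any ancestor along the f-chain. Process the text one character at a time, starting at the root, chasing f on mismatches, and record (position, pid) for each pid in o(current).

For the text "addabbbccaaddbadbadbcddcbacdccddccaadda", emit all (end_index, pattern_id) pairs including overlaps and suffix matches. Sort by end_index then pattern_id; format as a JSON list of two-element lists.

Build automaton:
Trie nodes:
  n0 'ε': a→12 b→7 c→16 d→1
  n1 'd': d→2
  n2 'dd': a→3
  n3 'dda': b→4
  n4 'ddab': b→5
  n5 'ddabb': b→6
  n6 'ddabbb': ·  [P0 ends]
  n7 'b': b→8
  n8 'bb': b→9
  n9 'bbb': a→10
  n10 'bbba': a→11
  n11 'bbbaa': ·  [P1 ends]
  n12 'a': d→13
  n13 'ad': b→14
  n14 'adb': a→15
  n15 'adba': ·  [P2 ends]
  n16 'c': c→22 d→17
  n17 'cd': c→18 d→27
  n18 'cdc': c→19
  n19 'cdcc': d→20
  n20 'cdccd': d→21
  n21 'cdccdd': ·  [P3 ends]
  n22 'cc': a→23
  n23 'cca': a→24
  n24 'ccaa': d→25
  n25 'ccaad': d→26
  n26 'ccaadd': ·  [P4 ends]
  n27 'cdd': ·  [P5 ends]

BFS fail/out derivation:
  n1('d'): parent n0 fail=0; on 'd' 0 → fail=0;  out ∅∪∅=∅
  n7('b'): parent n0 fail=0; on 'b' 0 → fail=0;  out ∅∪∅=∅
  n12('a'): parent n0 fail=0; on 'a' 0 → fail=0;  out ∅∪∅=∅
  n16('c'): parent n0 fail=0; on 'c' 0 → fail=0;  out ∅∪∅=∅
  n2('dd'): parent n1 fail=0; on 'd' 0 → fail=1;  out ∅∪∅=∅
  n8('bb'): parent n7 fail=0; on 'b' 0 → fail=7;  out ∅∪∅=∅
  n13('ad'): parent n12 fail=0; on 'd' 0 → fail=1;  out ∅∪∅=∅
  n17('cd'): parent n16 fail=0; on 'd' 0 → fail=1;  out ∅∪∅=∅
  n22('cc'): parent n16 fail=0; on 'c' 0 → fail=16;  out ∅∪∅=∅
  n3('dda'): parent n2 fail=1; on 'a' 1→0 → fail=12;  out ∅∪∅=∅
  n9('bbb'): parent n8 fail=7; on 'b' 7 → fail=8;  out ∅∪∅=∅
  n14('adb'): parent n13 fail=1; on 'b' 1→0 → fail=7;  out ∅∪∅=∅
  n18('cdc'): parent n17 fail=1; on 'c' 1→0 → fail=16;  out ∅∪∅=∅
  n23('cca'): parent n22 fail=16; on 'a' 16→0 → fail=12;  out ∅∪∅=∅
  n27('cdd'): parent n17 fail=1; on 'd' 1 → fail=2;  out {5}∪∅={5}
  n4('ddab'): parent n3 fail=12; on 'b' 12→0 → fail=7;  out ∅∪∅=∅
  n10('bbba'): parent n9 fail=8; on 'a' 8→7→0 → fail=12;  out ∅∪∅=∅
  n15('adba'): parent n14 fail=7; on 'a' 7→0 → fail=12;  out {2}∪∅={2}
  n19('cdcc'): parent n18 fail=16; on 'c' 16 → fail=22;  out ∅∪∅=∅
  n24('ccaa'): parent n23 fail=12; on 'a' 12→0 → fail=12;  out ∅∪∅=∅
  n5('ddabb'): parent n4 fail=7; on 'b' 7 → fail=8;  out ∅∪∅=∅
  n11('bbbaa'): parent n10 fail=12; on 'a' 12→0 → fail=12;  out {1}∪∅={1}
  n20('cdccd'): parent n19 fail=22; on 'd' 22→16 → fail=17;  out ∅∪∅=∅
  n25('ccaad'): parent n24 fail=12; on 'd' 12 → fail=13;  out ∅∪∅=∅
  n6('ddabbb'): parent n5 fail=8; on 'b' 8 → fail=9;  out {0}∪∅={0}
  n21('cdccdd'): parent n20 fail=17; on 'd' 17 → fail=27;  out {3}∪{5}={3,5}
  n26('ccaadd'): parent n25 fail=13; on 'd' 13→1 → fail=2;  out {4}∪∅={4}

Text stream:
pos 0 'a': at 12
pos 1 'd': at 13
pos 2 'd': at 2 (via fail)
pos 3 'a': at 3
pos 4 'b': at 4
pos 5 'b': at 5
pos 6 'b': at 6  ** P0@[1:6]
pos 7 'c': at 16 (via fail)
pos 8 'c': at 22
pos 9 'a': at 23
pos 10 'a': at 24
pos 11 'd': at 25
pos 12 'd': at 26  ** P4@[7:12]
pos 13 'b': at 7 (via fail)
pos 14 'a': at 12 (via fail)
pos 15 'd': at 13
pos 16 'b': at 14
pos 17 'a': at 15  ** P2@[14:17]
pos 18 'd': at 13 (via fail)
pos 19 'b': at 14
pos 20 'c': at 16 (via fail)
pos 21 'd': at 17
pos 22 'd': at 27  ** P5@[20:22]
pos 23 'c': at 16 (via fail)
pos 24 'b': at 7 (via fail)
pos 25 'a': at 12 (via fail)
pos 26 'c': at 16 (via fail)
pos 27 'd': at 17
pos 28 'c': at 18
pos 29 'c': at 19
pos 30 'd': at 20
pos 31 'd': at 21  ** P3@[26:31],P5@[29:31]
pos 32 'c': at 16 (via fail)
pos 33 'c': at 22
pos 34 'a': at 23
pos 35 'a': at 24
pos 36 'd': at 25
pos 37 'd': at 26  ** P4@[32:37]
pos 38 'a': at 3 (via fail)

Result: [[6,0],[12,4],[17,2],[22,5],[31,3],[31,5],[37,4]]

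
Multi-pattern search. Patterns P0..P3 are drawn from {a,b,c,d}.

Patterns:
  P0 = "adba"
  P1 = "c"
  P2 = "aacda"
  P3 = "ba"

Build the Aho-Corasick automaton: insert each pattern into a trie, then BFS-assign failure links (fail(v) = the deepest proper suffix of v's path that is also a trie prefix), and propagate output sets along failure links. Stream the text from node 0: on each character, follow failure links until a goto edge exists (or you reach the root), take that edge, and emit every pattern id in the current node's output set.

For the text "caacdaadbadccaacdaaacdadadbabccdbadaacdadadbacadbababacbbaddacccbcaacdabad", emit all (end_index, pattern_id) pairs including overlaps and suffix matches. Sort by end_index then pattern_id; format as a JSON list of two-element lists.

Build automaton:
Trie (insert patterns):
  0='ε' goto a→1 b→10 c→5
  1='a' goto a→6 d→2
  2='ad' goto b→3
  3='adb' goto a→4
  4='adba' goto ·  [P0 ends]
  5='c' goto ·  [P1 ends]
  6='aa' goto c→7
  7='aac' goto d→8
  8='aacd' goto a→9
  9='aacda' goto ·  [P2 ends]
  10='b' goto a→11
  11='ba' goto ·  [P3 ends]

Failure links (BFS by depth):
  fail(1) 'a': from fail(0)=0 chase 'a': 0 ⇒ 0;  out=∅∪out(0)=∅
  fail(5) 'c': from fail(0)=0 chase 'c': 0 ⇒ 0;  out={1}∪out(0)={1}
  fail(10) 'b': from fail(0)=0 chase 'b': 0 ⇒ 0;  out=∅∪out(0)=∅
  fail(2) 'ad': from fail(1)=0 chase 'd': 0 ⇒ 0;  out=∅∪out(0)=∅
  fail(6) 'aa': from fail(1)=0 chase 'a': 0 ⇒ 1;  out=∅∪out(1)=∅
  fail(11) 'ba': from fail(10)=0 chase 'a': 0 ⇒ 1;  out={3}∪out(1)={3}
  fail(3) 'adb': from fail(2)=0 chase 'b': 0 ⇒ 10;  out=∅∪out(10)=∅
  fail(7) 'aac': from fail(6)=1 chase 'c': 1→0 ⇒ 5;  out=∅∪out(5)={1}
  fail(4) 'adba': from fail(3)=10 chase 'a': 10 ⇒ 11;  out={0}∪out(11)={0,3}
  fail(8) 'aacd': from fail(7)=5 chase 'd': 5→0 ⇒ 0;  out=∅∪out(0)=∅
  fail(9) 'aacda': from fail(8)=0 chase 'a': 0 ⇒ 1;  out={2}∪out(1)={2}

Scan:
pos 0 'c': at 5  emit P1@[0:0]
pos 1 'a': at 1 (fail-walked)
pos 2 'a': at 6
pos 3 'c': at 7  emit P1@[3:3]
pos 4 'd': at 8
pos 5 'a': at 9  emit P2@[1:5]
pos 6 'a': at 6 (fail-walked)
pos 7 'd': at 2 (fail-walked)
pos 8 'b': at 3
pos 9 'a': at 4  emit P0@[6:9],P3@[8:9]
pos 10 'd': at 2 (fail-walked)
pos 11 'c': at 5 (fail-walked)  emit P1@[11:11]
pos 12 'c': at 5 (fail-walked)  emit P1@[12:12]
pos 13 'a': at 1 (fail-walked)
pos 14 'a': at 6
pos 15 'c': at 7  emit P1@[15:15]
pos 16 'd': at 8
pos 17 'a': at 9  emit P2@[13:17]
pos 18 'a': at 6 (fail-walked)
pos 19 'a': at 6 (fail-walked)
pos 20 'c': at 7  emit P1@[20:20]
pos 21 'd': at 8
pos 22 'a': at 9  emit P2@[18:22]
pos 23 'd': at 2 (fail-walked)
pos 24 'a': at 1 (fail-walked)
pos 25 'd': at 2
pos 26 'b': at 3
pos 27 'a': at 4  emit P0@[24:27],P3@[26:27]
pos 28 'b': at 10 (fail-walked)
pos 29 'c': at 5 (fail-walked)  emit P1@[29:29]
pos 30 'c': at 5 (fail-walked)  emit P1@[30:30]
pos 31 'd': at 0 (fail-walked)
pos 32 'b': at 10
pos 33 'a': at 11  emit P3@[32:33]
pos 34 'd': at 2 (fail-walked)
pos 35 'a': at 1 (fail-walked)
pos 36 'a': at 6
pos 37 'c': at 7  emit P1@[37:37]
pos 38 'd': at 8
pos 39 'a': at 9  emit P2@[35:39]
pos 40 'd': at 2 (fail-walked)
pos 41 'a': at 1 (fail-walked)
pos 42 'd': at 2
pos 43 'b': at 3
pos 44 'a': at 4  emit P0@[41:44],P3@[43:44]
pos 45 'c': at 5 (fail-walked)  emit P1@[45:45]
pos 46 'a': at 1 (fail-walked)
pos 47 'd': at 2
pos 48 'b': at 3
pos 49 'a': at 4  emit P0@[46:49],P3@[48:49]
pos 50 'b': at 10 (fail-walked)
pos 51 'a': at 11  emit P3@[50:51]
pos 52 'b': at 10 (fail-walked)
pos 53 'a': at 11  emit P3@[52:53]
pos 54 'c': at 5 (fail-walked)  emit P1@[54:54]
pos 55 'b': at 10 (fail-walked)
pos 56 'b': at 10 (fail-walked)
pos 57 'a': at 11  emit P3@[56:57]
pos 58 'd': at 2 (fail-walked)
pos 59 'd': at 0 (fail-walked)
pos 60 'a': at 1
pos 61 'c': at 5 (fail-walked)  emit P1@[61:61]
pos 62 'c': at 5 (fail-walked)  emit P1@[62:62]
pos 63 'c': at 5 (fail-walked)  emit P1@[63:63]
pos 64 'b': at 10 (fail-walked)
pos 65 'c': at 5 (fail-walked)  emit P1@[65:65]
pos 66 'a': at 1 (fail-walked)
pos 67 'a': at 6
pos 68 'c': at 7  emit P1@[68:68]
pos 69 'd': at 8
pos 70 'a': at 9  emit P2@[66:70]
pos 71 'b': at 10 (fail-walked)
pos 72 'a': at 11  emit P3@[71:72]
pos 73 'd': at 2 (fail-walked)

All matches (sorted): [[0,1],[3,1],[5,2],[9,0],[9,3],[11,1],[12,1],[15,1],[17,2],[20,1],[22,2],[27,0],[27,3],[29,1],[30,1],[33,3],[37,1],[39,2],[44,0],[44,3],[45,1],[49,0],[49,3],[51,3],[53,3],[54,1],[57,3],[61,1],[62,1],[63,1],[65,1],[68,1],[70,2],[72,3]]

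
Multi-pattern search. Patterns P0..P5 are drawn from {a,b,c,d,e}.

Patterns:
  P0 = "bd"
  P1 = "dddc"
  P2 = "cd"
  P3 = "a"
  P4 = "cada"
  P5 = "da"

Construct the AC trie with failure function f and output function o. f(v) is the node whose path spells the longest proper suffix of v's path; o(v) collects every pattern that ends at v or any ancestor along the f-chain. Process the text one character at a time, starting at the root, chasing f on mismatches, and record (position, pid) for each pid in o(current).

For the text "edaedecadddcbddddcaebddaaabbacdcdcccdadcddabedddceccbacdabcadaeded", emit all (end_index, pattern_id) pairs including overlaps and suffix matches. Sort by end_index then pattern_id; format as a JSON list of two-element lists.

Build automaton:
Trie nodes:
  0='ε' goto a→9 b→1 c→7 d→3
  1='b' goto d→2
  2='bd' goto ·  ←P0
  3='d' goto a→13 d→4
  4='dd' goto d→5
  5='ddd' goto c→6
  6='dddc' goto ·  ←P1
  7='c' goto a→10 d→8
  8='cd' goto ·  ←P2
  9='a' goto ·  ←P3
  10='ca' goto d→11
  11='cad' goto a→12
  12='cada' goto ·  ←P4
  13='da' goto ·  ←P5

BFS fail/out derivation:
  fail(1) 'b': from fail(0)=0 chase 'b': 0 ⇒ 0;  out=∅∪out(0)=∅
  fail(3) 'd': from fail(0)=0 chase 'd': 0 ⇒ 0;  out=∅∪out(0)=∅
  fail(7) 'c': from fail(0)=0 chase 'c': 0 ⇒ 0;  out=∅∪out(0)=∅
  fail(9) 'a': from fail(0)=0 chase 'a': 0 ⇒ 0;  out={3}∪out(0)={3}
  fail(2) 'bd': from fail(1)=0 chase 'd': 0 ⇒ 3;  out={0}∪out(3)={0}
  fail(4) 'dd': from fail(3)=0 chase 'd': 0 ⇒ 3;  out=∅∪out(3)=∅
  fail(8) 'cd': from fail(7)=0 chase 'd': 0 ⇒ 3;  out={2}∪out(3)={2}
  fail(10) 'ca': from fail(7)=0 chase 'a': 0 ⇒ 9;  out=∅∪out(9)={3}
  fail(13) 'da': from fail(3)=0 chase 'a': 0 ⇒ 9;  out={5}∪out(9)={3,5}
  fail(5) 'ddd': from fail(4)=3 chase 'd': 3 ⇒ 4;  out=∅∪out(4)=∅
  fail(11) 'cad': from fail(10)=9 chase 'd': 9→0 ⇒ 3;  out=∅∪out(3)=∅
  fail(6) 'dddc': from fail(5)=4 chase 'c': 4→3→0 ⇒ 7;  out={1}∪out(7)={1}
  fail(12) 'cada': from fail(11)=3 chase 'a': 3 ⇒ 13;  out={4}∪out(13)={3,4,5}

Text stream:
[0] read 'e'  n0⇒n0
[1] read 'd'  n0⇒n3
[2] read 'a'  n3⇒n13  emit P3@[2:2],P5@[1:2]
[3] read 'e'  n13⇒n0 (fail-walked)
[4] read 'd'  n0⇒n3
[5] read 'e'  n3⇒n0 (fail-walked)
[6] read 'c'  n0⇒n7
[7] read 'a'  n7⇒n10  emit P3@[7:7]
[8] read 'd'  n10⇒n11
[9] read 'd'  n11⇒n4 (fail-walked)
[10] read 'd'  n4⇒n5
[11] read 'c'  n5⇒n6  emit P1@[8:11]
[12] read 'b'  n6⇒n1 (fail-walked)
[13] read 'd'  n1⇒n2  emit P0@[12:13]
[14] read 'd'  n2⇒n4 (fail-walked)
[15] read 'd'  n4⇒n5
[16] read 'd'  n5⇒n5 (fail-walked)
[17] read 'c'  n5⇒n6  emit P1@[14:17]
[18] read 'a'  n6⇒n10 (fail-walked)  emit P3@[18:18]
[19] read 'e'  n10⇒n0 (fail-walked)
[20] read 'b'  n0⇒n1
[21] read 'd'  n1⇒n2  emit P0@[20:21]
[22] read 'd'  n2⇒n4 (fail-walked)
[23] read 'a'  n4⇒n13 (fail-walked)  emit P3@[23:23],P5@[22:23]
[24] read 'a'  n13⇒n9 (fail-walked)  emit P3@[24:24]
[25] read 'a'  n9⇒n9 (fail-walked)  emit P3@[25:25]
[26] read 'b'  n9⇒n1 (fail-walked)
[27] read 'b'  n1⇒n1 (fail-walked)
[28] read 'a'  n1⇒n9 (fail-walked)  emit P3@[28:28]
[29] read 'c'  n9⇒n7 (fail-walked)
[30] read 'd'  n7⇒n8  emit P2@[29:30]
[31] read 'c'  n8⇒n7 (fail-walked)
[32] read 'd'  n7⇒n8  emit P2@[31:32]
[33] read 'c'  n8⇒n7 (fail-walked)
[34] read 'c'  n7⇒n7 (fail-walked)
[35] read 'c'  n7⇒n7 (fail-walked)
[36] read 'd'  n7⇒n8  emit P2@[35:36]
[37] read 'a'  n8⇒n13 (fail-walked)  emit P3@[37:37],P5@[36:37]
[38] read 'd'  n13⇒n3 (fail-walked)
[39] read 'c'  n3⇒n7 (fail-walked)
[40] read 'd'  n7⇒n8  emit P2@[39:40]
[41] read 'd'  n8⇒n4 (fail-walked)
[42] read 'a'  n4⇒n13 (fail-walked)  emit P3@[42:42],P5@[41:42]
[43] read 'b'  n13⇒n1 (fail-walked)
[44] read 'e'  n1⇒n0 (fail-walked)
[45] read 'd'  n0⇒n3
[46] read 'd'  n3⇒n4
[47] read 'd'  n4⇒n5
[48] read 'c'  n5⇒n6  emit P1@[45:48]
[49] read 'e'  n6⇒n0 (fail-walked)
[50] read 'c'  n0⇒n7
[51] read 'c'  n7⇒n7 (fail-walked)
[52] read 'b'  n7⇒n1 (fail-walked)
[53] read 'a'  n1⇒n9 (fail-walked)  emit P3@[53:53]
[54] read 'c'  n9⇒n7 (fail-walked)
[55] read 'd'  n7⇒n8  emit P2@[54:55]
[56] read 'a'  n8⇒n13 (fail-walked)  emit P3@[56:56],P5@[55:56]
[57] read 'b'  n13⇒n1 (fail-walked)
[58] read 'c'  n1⇒n7 (fail-walked)
[59] read 'a'  n7⇒n10  emit P3@[59:59]
[60] read 'd'  n10⇒n11
[61] read 'a'  n11⇒n12  emit P3@[61:61],P4@[58:61],P5@[60:61]
[62] read 'e'  n12⇒n0 (fail-walked)
[63] read 'd'  n0⇒n3
[64] read 'e'  n3⇒n0 (fail-walked)
[65] read 'd'  n0⇒n3

Result: [[2,3],[2,5],[7,3],[11,1],[13,0],[17,1],[18,3],[21,0],[23,3],[23,5],[24,3],[25,3],[28,3],[30,2],[32,2],[36,2],[37,3],[37,5],[40,2],[42,3],[42,5],[48,1],[53,3],[55,2],[56,3],[56,5],[59,3],[61,3],[61,4],[61,5]]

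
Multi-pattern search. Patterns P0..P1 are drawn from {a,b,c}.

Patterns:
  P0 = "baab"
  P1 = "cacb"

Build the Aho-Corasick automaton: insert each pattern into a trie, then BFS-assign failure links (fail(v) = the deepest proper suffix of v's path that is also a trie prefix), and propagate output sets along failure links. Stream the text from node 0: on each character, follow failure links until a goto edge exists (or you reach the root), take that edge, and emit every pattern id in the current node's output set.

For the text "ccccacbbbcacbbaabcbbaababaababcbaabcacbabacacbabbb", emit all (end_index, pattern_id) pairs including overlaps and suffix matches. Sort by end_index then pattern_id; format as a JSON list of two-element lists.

Build:
Trie nodes:
  0='ε' goto b→1 c→5
  1='b' goto a→2
  2='ba' goto a→3
  3='baa' goto b→4
  4='baab' goto ·  ←P0
  5='c' goto a→6
  6='ca' goto c→7
  7='cac' goto b→8
  8='cacb' goto ·  ←P1

BFS fail/out derivation:
  fail(1) 'b': from fail(0)=0 chase 'b': 0 ⇒ 0;  out=∅∪out(0)=∅
  fail(5) 'c': from fail(0)=0 chase 'c': 0 ⇒ 0;  out=∅∪out(0)=∅
  fail(2) 'ba': from fail(1)=0 chase 'a': 0 ⇒ 0;  out=∅∪out(0)=∅
  fail(6) 'ca': from fail(5)=0 chase 'a': 0 ⇒ 0;  out=∅∪out(0)=∅
  fail(3) 'baa': from fail(2)=0 chase 'a': 0 ⇒ 0;  out=∅∪out(0)=∅
  fail(7) 'cac': from fail(6)=0 chase 'c': 0 ⇒ 5;  out=∅∪out(5)=∅
  fail(4) 'baab': from fail(3)=0 chase 'b': 0 ⇒ 1;  out={0}∪out(1)={0}
  fail(8) 'cacb': from fail(7)=5 chase 'b': 5→0 ⇒ 1;  out={1}∪out(1)={1}

Scan:
pos 0 'c': at 5
pos 1 'c': at 5 (via fail)
pos 2 'c': at 5 (via fail)
pos 3 'c': at 5 (via fail)
pos 4 'a': at 6
pos 5 'c': at 7
pos 6 'b': at 8  → match P1@[3:6]
pos 7 'b': at 1 (via fail)
pos 8 'b': at 1 (via fail)
pos 9 'c': at 5 (via fail)
pos 10 'a': at 6
pos 11 'c': at 7
pos 12 'b': at 8  → match P1@[9:12]
pos 13 'b': at 1 (via fail)
pos 14 'a': at 2
pos 15 'a': at 3
pos 16 'b': at 4  → match P0@[13:16]
pos 17 'c': at 5 (via fail)
pos 18 'b': at 1 (via fail)
pos 19 'b': at 1 (via fail)
pos 20 'a': at 2
pos 21 'a': at 3
pos 22 'b': at 4  → match P0@[19:22]
pos 23 'a': at 2 (via fail)
pos 24 'b': at 1 (via fail)
pos 25 'a': at 2
pos 26 'a': at 3
pos 27 'b': at 4  → match P0@[24:27]
pos 28 'a': at 2 (via fail)
pos 29 'b': at 1 (via fail)
pos 30 'c': at 5 (via fail)
pos 31 'b': at 1 (via fail)
pos 32 'a': at 2
pos 33 'a': at 3
pos 34 'b': at 4  → match P0@[31:34]
pos 35 'c': at 5 (via fail)
pos 36 'a': at 6
pos 37 'c': at 7
pos 38 'b': at 8  → match P1@[35:38]
pos 39 'a': at 2 (via fail)
pos 40 'b': at 1 (via fail)
pos 41 'a': at 2
pos 42 'c': at 5 (via fail)
pos 43 'a': at 6
pos 44 'c': at 7
pos 45 'b': at 8  → match P1@[42:45]
pos 46 'a': at 2 (via fail)
pos 47 'b': at 1 (via fail)
pos 48 'b': at 1 (via fail)
pos 49 'b': at 1 (via fail)

All matches (sorted): [[6,1],[12,1],[16,0],[22,0],[27,0],[34,0],[38,1],[45,1]]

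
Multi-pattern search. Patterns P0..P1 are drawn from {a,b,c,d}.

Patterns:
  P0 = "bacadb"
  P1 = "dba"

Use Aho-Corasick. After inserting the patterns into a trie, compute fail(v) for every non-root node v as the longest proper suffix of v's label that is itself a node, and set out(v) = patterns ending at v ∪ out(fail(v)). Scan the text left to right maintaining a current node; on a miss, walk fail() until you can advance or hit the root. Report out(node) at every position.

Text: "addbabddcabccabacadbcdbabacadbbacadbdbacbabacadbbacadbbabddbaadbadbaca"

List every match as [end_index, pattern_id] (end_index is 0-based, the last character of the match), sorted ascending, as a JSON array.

Build automaton:
Trie (insert patterns):
  0='ε' goto b→1 d→7
  1='b' goto a→2
  2='ba' goto c→3
  3='bac' goto a→4
  4='baca' goto d→5
  5='bacad' goto b→6
  6='bacadb' goto ·  ←P0
  7='d' goto b→8
  8='db' goto a→9
  9='dba' goto ·  ←P1

Failure links (BFS by depth):
  n1('b'): parent n0 fail=0; on 'b' 0 → fail=0;  out ∅∪∅=∅
  n7('d'): parent n0 fail=0; on 'd' 0 → fail=0;  out ∅∪∅=∅
  n2('ba'): parent n1 fail=0; on 'a' 0 → fail=0;  out ∅∪∅=∅
  n8('db'): parent n7 fail=0; on 'b' 0 → fail=1;  out ∅∪∅=∅
  n3('bac'): parent n2 fail=0; on 'c' 0 → fail=0;  out ∅∪∅=∅
  n9('dba'): parent n8 fail=1; on 'a' 1 → fail=2;  out {1}∪∅={1}
  n4('baca'): parent n3 fail=0; on 'a' 0 → fail=0;  out ∅∪∅=∅
  n5('bacad'): parent n4 fail=0; on 'd' 0 → fail=7;  out ∅∪∅=∅
  n6('bacadb'): parent n5 fail=7; on 'b' 7 → fail=8;  out {0}∪∅={0}

Scan:
[0] read 'a'  n0⇒n0
[1] read 'd'  n0⇒n7
[2] read 'd'  n7⇒n7 (fail-walked)
[3] read 'b'  n7⇒n8
[4] read 'a'  n8⇒n9  emit P1@[2:4]
[5] read 'b'  n9⇒n1 (fail-walked)
[6] read 'd'  n1⇒n7 (fail-walked)
[7] read 'd'  n7⇒n7 (fail-walked)
[8] read 'c'  n7⇒n0 (fail-walked)
[9] read 'a'  n0⇒n0
[10] read 'b'  n0⇒n1
[11] read 'c'  n1⇒n0 (fail-walked)
[12] read 'c'  n0⇒n0
[13] read 'a'  n0⇒n0
[14] read 'b'  n0⇒n1
[15] read 'a'  n1⇒n2
[16] read 'c'  n2⇒n3
[17] read 'a'  n3⇒n4
[18] read 'd'  n4⇒n5
[19] read 'b'  n5⇒n6  emit P0@[14:19]
[20] read 'c'  n6⇒n0 (fail-walked)
[21] read 'd'  n0⇒n7
[22] read 'b'  n7⇒n8
[23] read 'a'  n8⇒n9  emit P1@[21:23]
[24] read 'b'  n9⇒n1 (fail-walked)
[25] read 'a'  n1⇒n2
[26] read 'c'  n2⇒n3
[27] read 'a'  n3⇒n4
[28] read 'd'  n4⇒n5
[29] read 'b'  n5⇒n6  emit P0@[24:29]
[30] read 'b'  n6⇒n1 (fail-walked)
[31] read 'a'  n1⇒n2
[32] read 'c'  n2⇒n3
[33] read 'a'  n3⇒n4
[34] read 'd'  n4⇒n5
[35] read 'b'  n5⇒n6  emit P0@[30:35]
[36] read 'd'  n6⇒n7 (fail-walked)
[37] read 'b'  n7⇒n8
[38] read 'a'  n8⇒n9  emit P1@[36:38]
[39] read 'c'  n9⇒n3 (fail-walked)
[40] read 'b'  n3⇒n1 (fail-walked)
[41] read 'a'  n1⇒n2
[42] read 'b'  n2⇒n1 (fail-walked)
[43] read 'a'  n1⇒n2
[44] read 'c'  n2⇒n3
[45] read 'a'  n3⇒n4
[46] read 'd'  n4⇒n5
[47] read 'b'  n5⇒n6  emit P0@[42:47]
[48] read 'b'  n6⇒n1 (fail-walked)
[49] read 'a'  n1⇒n2
[50] read 'c'  n2⇒n3
[51] read 'a'  n3⇒n4
[52] read 'd'  n4⇒n5
[53] read 'b'  n5⇒n6  emit P0@[48:53]
[54] read 'b'  n6⇒n1 (fail-walked)
[55] read 'a'  n1⇒n2
[56] read 'b'  n2⇒n1 (fail-walked)
[57] read 'd'  n1⇒n7 (fail-walked)
[58] read 'd'  n7⇒n7 (fail-walked)
[59] read 'b'  n7⇒n8
[60] read 'a'  n8⇒n9  emit P1@[58:60]
[61] read 'a'  n9⇒n0 (fail-walked)
[62] read 'd'  n0⇒n7
[63] read 'b'  n7⇒n8
[64] read 'a'  n8⇒n9  emit P1@[62:64]
[65] read 'd'  n9⇒n7 (fail-walked)
[66] read 'b'  n7⇒n8
[67] read 'a'  n8⇒n9  emit P1@[65:67]
[68] read 'c'  n9⇒n3 (fail-walked)
[69] read 'a'  n3⇒n4

All matches (sorted): [[4,1],[19,0],[23,1],[29,0],[35,0],[38,1],[47,0],[53,0],[60,1],[64,1],[67,1]]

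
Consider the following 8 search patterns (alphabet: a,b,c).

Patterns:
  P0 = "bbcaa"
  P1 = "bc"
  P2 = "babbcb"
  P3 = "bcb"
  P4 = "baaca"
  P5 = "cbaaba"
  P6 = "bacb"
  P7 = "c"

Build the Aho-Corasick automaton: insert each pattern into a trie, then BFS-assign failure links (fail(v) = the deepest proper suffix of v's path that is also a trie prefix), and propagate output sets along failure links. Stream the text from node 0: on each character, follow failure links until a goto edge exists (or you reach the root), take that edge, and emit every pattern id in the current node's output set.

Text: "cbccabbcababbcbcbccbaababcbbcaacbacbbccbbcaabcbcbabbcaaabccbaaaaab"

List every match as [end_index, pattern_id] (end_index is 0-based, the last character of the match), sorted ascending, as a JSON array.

Construct AC machine:
Trie (insert patterns):
  n0 'ε': b→1 c→16
  n1 'b': a→7 b→2 c→6
  n2 'bb': c→3
  n3 'bbc': a→4
  n4 'bbca': a→5
  n5 'bbcaa': ·  [P0 ends]
  n6 'bc': b→12  [P1 ends]
  n7 'ba': a→13 b→8 c→22
  n8 'bab': b→9
  n9 'babb': c→10
  n10 'babbc': b→11
  n11 'babbcb': ·  [P2 ends]
  n12 'bcb': ·  [P3 ends]
  n13 'baa': c→14
  n14 'baac': a→15
  n15 'baaca': ·  [P4 ends]
  n16 'c': b→17  [P7 ends]
  n17 'cb': a→18
  n18 'cba': a→19
  n19 'cbaa': b→20
  n20 'cbaab': a→21
  n21 'cbaaba': ·  [P5 ends]
  n22 'bac': b→23
  n23 'bacb': ·  [P6 ends]

Failure links (BFS by depth):
  fail(1) 'b': from fail(0)=0 chase 'b': 0 ⇒ 0;  out=∅∪out(0)=∅
  fail(16) 'c': from fail(0)=0 chase 'c': 0 ⇒ 0;  out={7}∪out(0)={7}
  fail(2) 'bb': from fail(1)=0 chase 'b': 0 ⇒ 1;  out=∅∪out(1)=∅
  fail(6) 'bc': from fail(1)=0 chase 'c': 0 ⇒ 16;  out={1}∪out(16)={1,7}
  fail(7) 'ba': from fail(1)=0 chase 'a': 0 ⇒ 0;  out=∅∪out(0)=∅
  fail(17) 'cb': from fail(16)=0 chase 'b': 0 ⇒ 1;  out=∅∪out(1)=∅
  fail(3) 'bbc': from fail(2)=1 chase 'c': 1 ⇒ 6;  out=∅∪out(6)={1,7}
  fail(8) 'bab': from fail(7)=0 chase 'b': 0 ⇒ 1;  out=∅∪out(1)=∅
  fail(12) 'bcb': from fail(6)=16 chase 'b': 16 ⇒ 17;  out={3}∪out(17)={3}
  fail(13) 'baa': from fail(7)=0 chase 'a': 0 ⇒ 0;  out=∅∪out(0)=∅
  fail(18) 'cba': from fail(17)=1 chase 'a': 1 ⇒ 7;  out=∅∪out(7)=∅
  fail(22) 'bac': from fail(7)=0 chase 'c': 0 ⇒ 16;  out=∅∪out(16)={7}
  fail(4) 'bbca': from fail(3)=6 chase 'a': 6→16→0 ⇒ 0;  out=∅∪out(0)=∅
  fail(9) 'babb': from fail(8)=1 chase 'b': 1 ⇒ 2;  out=∅∪out(2)=∅
  fail(14) 'baac': from fail(13)=0 chase 'c': 0 ⇒ 16;  out=∅∪out(16)={7}
  fail(19) 'cbaa': from fail(18)=7 chase 'a': 7 ⇒ 13;  out=∅∪out(13)=∅
  fail(23) 'bacb': from fail(22)=16 chase 'b': 16 ⇒ 17;  out={6}∪out(17)={6}
  fail(5) 'bbcaa': from fail(4)=0 chase 'a': 0 ⇒ 0;  out={0}∪out(0)={0}
  fail(10) 'babbc': from fail(9)=2 chase 'c': 2 ⇒ 3;  out=∅∪out(3)={1,7}
  fail(15) 'baaca': from fail(14)=16 chase 'a': 16→0 ⇒ 0;  out={4}∪out(0)={4}
  fail(20) 'cbaab': from fail(19)=13 chase 'b': 13→0 ⇒ 1;  out=∅∪out(1)=∅
  fail(11) 'babbcb': from fail(10)=3 chase 'b': 3→6 ⇒ 12;  out={2}∪out(12)={2,3}
  fail(21) 'cbaaba': from fail(20)=1 chase 'a': 1 ⇒ 7;  out={5}∪out(7)={5}

Run:
[0] read 'c'  n0⇒n16  → match P7@[0:0]
[1] read 'b'  n16⇒n17
[2] read 'c'  n17⇒n6 (via fail)  → match P1@[1:2],P7@[2:2]
[3] read 'c'  n6⇒n16 (via fail)  → match P7@[3:3]
[4] read 'a'  n16⇒n0 (via fail)
[5] read 'b'  n0⇒n1
[6] read 'b'  n1⇒n2
[7] read 'c'  n2⇒n3  → match P1@[6:7],P7@[7:7]
[8] read 'a'  n3⇒n4
[9] read 'b'  n4⇒n1 (via fail)
[10] read 'a'  n1⇒n7
[11] read 'b'  n7⇒n8
[12] read 'b'  n8⇒n9
[13] read 'c'  n9⇒n10  → match P1@[12:13],P7@[13:13]
[14] read 'b'  n10⇒n11  → match P2@[9:14],P3@[12:14]
[15] read 'c'  n11⇒n6 (via fail)  → match P1@[14:15],P7@[15:15]
[16] read 'b'  n6⇒n12  → match P3@[14:16]
[17] read 'c'  n12⇒n6 (via fail)  → match P1@[16:17],P7@[17:17]
[18] read 'c'  n6⇒n16 (via fail)  → match P7@[18:18]
[19] read 'b'  n16⇒n17
[20] read 'a'  n17⇒n18
[21] read 'a'  n18⇒n19
[22] read 'b'  n19⇒n20
[23] read 'a'  n20⇒n21  → match P5@[18:23]
[24] read 'b'  n21⇒n8 (via fail)
[25] read 'c'  n8⇒n6 (via fail)  → match P1@[24:25],P7@[25:25]
[26] read 'b'  n6⇒n12  → match P3@[24:26]
[27] read 'b'  n12⇒n2 (via fail)
[28] read 'c'  n2⇒n3  → match P1@[27:28],P7@[28:28]
[29] read 'a'  n3⇒n4
[30] read 'a'  n4⇒n5  → match P0@[26:30]
[31] read 'c'  n5⇒n16 (via fail)  → match P7@[31:31]
[32] read 'b'  n16⇒n17
[33] read 'a'  n17⇒n18
[34] read 'c'  n18⇒n22 (via fail)  → match P7@[34:34]
[35] read 'b'  n22⇒n23  → match P6@[32:35]
[36] read 'b'  n23⇒n2 (via fail)
[37] read 'c'  n2⇒n3  → match P1@[36:37],P7@[37:37]
[38] read 'c'  n3⇒n16 (via fail)  → match P7@[38:38]
[39] read 'b'  n16⇒n17
[40] read 'b'  n17⇒n2 (via fail)
[41] read 'c'  n2⇒n3  → match P1@[40:41],P7@[41:41]
[42] read 'a'  n3⇒n4
[43] read 'a'  n4⇒n5  → match P0@[39:43]
[44] read 'b'  n5⇒n1 (via fail)
[45] read 'c'  n1⇒n6  → match P1@[44:45],P7@[45:45]
[46] read 'b'  n6⇒n12  → match P3@[44:46]
[47] read 'c'  n12⇒n6 (via fail)  → match P1@[46:47],P7@[47:47]
[48] read 'b'  n6⇒n12  → match P3@[46:48]
[49] read 'a'  n12⇒n18 (via fail)
[50] read 'b'  n18⇒n8 (via fail)
[51] read 'b'  n8⇒n9
[52] read 'c'  n9⇒n10  → match P1@[51:52],P7@[52:52]
[53] read 'a'  n10⇒n4 (via fail)
[54] read 'a'  n4⇒n5  → match P0@[50:54]
[55] read 'a'  n5⇒n0 (via fail)
[56] read 'b'  n0⇒n1
[57] read 'c'  n1⇒n6  → match P1@[56:57],P7@[57:57]
[58] read 'c'  n6⇒n16 (via fail)  → match P7@[58:58]
[59] read 'b'  n16⇒n17
[60] read 'a'  n17⇒n18
[61] read 'a'  n18⇒n19
[62] read 'a'  n19⇒n0 (via fail)
[63] read 'a'  n0⇒n0
[64] read 'a'  n0⇒n0
[65] read 'b'  n0⇒n1

Result: [[0,7],[2,1],[2,7],[3,7],[7,1],[7,7],[13,1],[13,7],[14,2],[14,3],[15,1],[15,7],[16,3],[17,1],[17,7],[18,7],[23,5],[25,1],[25,7],[26,3],[28,1],[28,7],[30,0],[31,7],[34,7],[35,6],[37,1],[37,7],[38,7],[41,1],[41,7],[43,0],[45,1],[45,7],[46,3],[47,1],[47,7],[48,3],[52,1],[52,7],[54,0],[57,1],[57,7],[58,7]]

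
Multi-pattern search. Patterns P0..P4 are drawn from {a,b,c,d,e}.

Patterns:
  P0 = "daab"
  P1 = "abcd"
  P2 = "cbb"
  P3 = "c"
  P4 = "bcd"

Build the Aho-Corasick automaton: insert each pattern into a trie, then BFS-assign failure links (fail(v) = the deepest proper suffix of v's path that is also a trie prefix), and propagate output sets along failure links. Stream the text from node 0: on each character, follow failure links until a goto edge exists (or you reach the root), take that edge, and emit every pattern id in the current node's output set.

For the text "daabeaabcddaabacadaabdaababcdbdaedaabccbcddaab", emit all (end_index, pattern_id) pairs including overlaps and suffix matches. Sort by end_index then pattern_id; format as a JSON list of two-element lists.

Construct AC machine:
Trie nodes:
  n0 'ε': a→5 b→12 c→9 d→1
  n1 'd': a→2
  n2 'da': a→3
  n3 'daa': b→4
  n4 'daab': ·  [P0 ends]
  n5 'a': b→6
  n6 'ab': c→7
  n7 'abc': d→8
  n8 'abcd': ·  [P1 ends]
  n9 'c': b→10  [P3 ends]
  n10 'cb': b→11
  n11 'cbb': ·  [P2 ends]
  n12 'b': c→13
  n13 'bc': d→14
  n14 'bcd': ·  [P4 ends]

BFS fail/out derivation:
  n1('d'): parent n0 fail=0; on 'd' 0 → fail=0;  out ∅∪∅=∅
  n5('a'): parent n0 fail=0; on 'a' 0 → fail=0;  out ∅∪∅=∅
  n9('c'): parent n0 fail=0; on 'c' 0 → fail=0;  out {3}∪∅={3}
  n12('b'): parent n0 fail=0; on 'b' 0 → fail=0;  out ∅∪∅=∅
  n2('da'): parent n1 fail=0; on 'a' 0 → fail=5;  out ∅∪∅=∅
  n6('ab'): parent n5 fail=0; on 'b' 0 → fail=12;  out ∅∪∅=∅
  n10('cb'): parent n9 fail=0; on 'b' 0 → fail=12;  out ∅∪∅=∅
  n13('bc'): parent n12 fail=0; on 'c' 0 → fail=9;  out ∅∪{3}={3}
  n3('daa'): parent n2 fail=5; on 'a' 5→0 → fail=5;  out ∅∪∅=∅
  n7('abc'): parent n6 fail=12; on 'c' 12 → fail=13;  out ∅∪{3}={3}
  n11('cbb'): parent n10 fail=12; on 'b' 12→0 → fail=12;  out {2}∪∅={2}
  n14('bcd'): parent n13 fail=9; on 'd' 9→0 → fail=1;  out {4}∪∅={4}
  n4('daab'): parent n3 fail=5; on 'b' 5 → fail=6;  out {0}∪∅={0}
  n8('abcd'): parent n7 fail=13; on 'd' 13 → fail=14;  out {1}∪{4}={1,4}

Text stream:
i=0 'd': node 0→1
i=1 'a': node 1→2
i=2 'a': node 2→3
i=3 'b': node 3→4  emit P0@[0:3]
i=4 'e': node 4→0 (via fail)
i=5 'a': node 0→5
i=6 'a': node 5→5 (via fail)
i=7 'b': node 5→6
i=8 'c': node 6→7  emit P3@[8:8]
i=9 'd': node 7→8  emit P1@[6:9],P4@[7:9]
i=10 'd': node 8→1 (via fail)
i=11 'a': node 1→2
i=12 'a': node 2→3
i=13 'b': node 3→4  emit P0@[10:13]
i=14 'a': node 4→5 (via fail)
i=15 'c': node 5→9 (via fail)  emit P3@[15:15]
i=16 'a': node 9→5 (via fail)
i=17 'd': node 5→1 (via fail)
i=18 'a': node 1→2
i=19 'a': node 2→3
i=20 'b': node 3→4  emit P0@[17:20]
i=21 'd': node 4→1 (via fail)
i=22 'a': node 1→2
i=23 'a': node 2→3
i=24 'b': node 3→4  emit P0@[21:24]
i=25 'a': node 4→5 (via fail)
i=26 'b': node 5→6
i=27 'c': node 6→7  emit P3@[27:27]
i=28 'd': node 7→8  emit P1@[25:28],P4@[26:28]
i=29 'b': node 8→12 (via fail)
i=30 'd': node 12→1 (via fail)
i=31 'a': node 1→2
i=32 'e': node 2→0 (via fail)
i=33 'd': node 0→1
i=34 'a': node 1→2
i=35 'a': node 2→3
i=36 'b': node 3→4  emit P0@[33:36]
i=37 'c': node 4→7 (via fail)  emit P3@[37:37]
i=38 'c': node 7→9 (via fail)  emit P3@[38:38]
i=39 'b': node 9→10
i=40 'c': node 10→13 (via fail)  emit P3@[40:40]
i=41 'd': node 13→14  emit P4@[39:41]
i=42 'd': node 14→1 (via fail)
i=43 'a': node 1→2
i=44 'a': node 2→3
i=45 'b': node 3→4  emit P0@[42:45]

All matches (sorted): [[3,0],[8,3],[9,1],[9,4],[13,0],[15,3],[20,0],[24,0],[27,3],[28,1],[28,4],[36,0],[37,3],[38,3],[40,3],[41,4],[45,0]]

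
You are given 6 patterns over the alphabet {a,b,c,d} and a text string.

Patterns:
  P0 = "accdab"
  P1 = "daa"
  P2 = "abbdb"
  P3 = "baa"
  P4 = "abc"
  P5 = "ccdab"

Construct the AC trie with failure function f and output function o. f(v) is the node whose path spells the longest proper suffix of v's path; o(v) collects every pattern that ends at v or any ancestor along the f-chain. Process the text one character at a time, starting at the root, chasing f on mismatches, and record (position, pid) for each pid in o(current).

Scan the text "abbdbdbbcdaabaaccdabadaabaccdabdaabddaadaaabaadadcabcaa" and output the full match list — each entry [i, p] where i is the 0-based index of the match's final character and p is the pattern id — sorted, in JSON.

Construct AC machine:
Trie (insert patterns):
  n0 'ε': a→1 b→14 c→18 d→7
  n1 'a': b→10 c→2
  n2 'ac': c→3
  n3 'acc': d→4
  n4 'accd': a→5
  n5 'accda': b→6
  n6 'accdab': ·  ←P0
  n7 'd': a→8
  n8 'da': a→9
  n9 'daa': ·  ←P1
  n10 'ab': b→11 c→17
  n11 'abb': d→12
  n12 'abbd': b→13
  n13 'abbdb': ·  ←P2
  n14 'b': a→15
  n15 'ba': a→16
  n16 'baa': ·  ←P3
  n17 'abc': ·  ←P4
  n18 'c': c→19
  n19 'cc': d→20
  n20 'ccd': a→21
  n21 'ccda': b→22
  n22 'ccdab': ·  ←P5

Failure links (BFS by depth):
  fail(1) 'a': from fail(0)=0 chase 'a': 0 ⇒ 0;  out=∅∪out(0)=∅
  fail(7) 'd': from fail(0)=0 chase 'd': 0 ⇒ 0;  out=∅∪out(0)=∅
  fail(14) 'b': from fail(0)=0 chase 'b': 0 ⇒ 0;  out=∅∪out(0)=∅
  fail(18) 'c': from fail(0)=0 chase 'c': 0 ⇒ 0;  out=∅∪out(0)=∅
  fail(2) 'ac': from fail(1)=0 chase 'c': 0 ⇒ 18;  out=∅∪out(18)=∅
  fail(8) 'da': from fail(7)=0 chase 'a': 0 ⇒ 1;  out=∅∪out(1)=∅
  fail(10) 'ab': from fail(1)=0 chase 'b': 0 ⇒ 14;  out=∅∪out(14)=∅
  fail(15) 'ba': from fail(14)=0 chase 'a': 0 ⇒ 1;  out=∅∪out(1)=∅
  fail(19) 'cc': from fail(18)=0 chase 'c': 0 ⇒ 18;  out=∅∪out(18)=∅
  fail(3) 'acc': from fail(2)=18 chase 'c': 18 ⇒ 19;  out=∅∪out(19)=∅
  fail(9) 'daa': from fail(8)=1 chase 'a': 1→0 ⇒ 1;  out={1}∪out(1)={1}
  fail(11) 'abb': from fail(10)=14 chase 'b': 14→0 ⇒ 14;  out=∅∪out(14)=∅
  fail(16) 'baa': from fail(15)=1 chase 'a': 1→0 ⇒ 1;  out={3}∪out(1)={3}
  fail(17) 'abc': from fail(10)=14 chase 'c': 14→0 ⇒ 18;  out={4}∪out(18)={4}
  fail(20) 'ccd': from fail(19)=18 chase 'd': 18→0 ⇒ 7;  out=∅∪out(7)=∅
  fail(4) 'accd': from fail(3)=19 chase 'd': 19 ⇒ 20;  out=∅∪out(20)=∅
  fail(12) 'abbd': from fail(11)=14 chase 'd': 14→0 ⇒ 7;  out=∅∪out(7)=∅
  fail(21) 'ccda': from fail(20)=7 chase 'a': 7 ⇒ 8;  out=∅∪out(8)=∅
  fail(5) 'accda': from fail(4)=20 chase 'a': 20 ⇒ 21;  out=∅∪out(21)=∅
  fail(13) 'abbdb': from fail(12)=7 chase 'b': 7→0 ⇒ 14;  out={2}∪out(14)={2}
  fail(22) 'ccdab': from fail(21)=8 chase 'b': 8→1 ⇒ 10;  out={5}∪out(10)={5}
  fail(6) 'accdab': from fail(5)=21 chase 'b': 21 ⇒ 22;  out={0}∪out(22)={0,5}

Scan:
pos 0 'a': at 1
pos 1 'b': at 10
pos 2 'b': at 11
pos 3 'd': at 12
pos 4 'b': at 13  emit P2@[0:4]
pos 5 'd': at 7 (via fail)
pos 6 'b': at 14 (via fail)
pos 7 'b': at 14 (via fail)
pos 8 'c': at 18 (via fail)
pos 9 'd': at 7 (via fail)
pos 10 'a': at 8
pos 11 'a': at 9  emit P1@[9:11]
pos 12 'b': at 10 (via fail)
pos 13 'a': at 15 (via fail)
pos 14 'a': at 16  emit P3@[12:14]
pos 15 'c': at 2 (via fail)
pos 16 'c': at 3
pos 17 'd': at 4
pos 18 'a': at 5
pos 19 'b': at 6  emit P0@[14:19],P5@[15:19]
pos 20 'a': at 15 (via fail)
pos 21 'd': at 7 (via fail)
pos 22 'a': at 8
pos 23 'a': at 9  emit P1@[21:23]
pos 24 'b': at 10 (via fail)
pos 25 'a': at 15 (via fail)
pos 26 'c': at 2 (via fail)
pos 27 'c': at 3
pos 28 'd': at 4
pos 29 'a': at 5
pos 30 'b': at 6  emit P0@[25:30],P5@[26:30]
pos 31 'd': at 7 (via fail)
pos 32 'a': at 8
pos 33 'a': at 9  emit P1@[31:33]
pos 34 'b': at 10 (via fail)
pos 35 'd': at 7 (via fail)
pos 36 'd': at 7 (via fail)
pos 37 'a': at 8
pos 38 'a': at 9  emit P1@[36:38]
pos 39 'd': at 7 (via fail)
pos 40 'a': at 8
pos 41 'a': at 9  emit P1@[39:41]
pos 42 'a': at 1 (via fail)
pos 43 'b': at 10
pos 44 'a': at 15 (via fail)
pos 45 'a': at 16  emit P3@[43:45]
pos 46 'd': at 7 (via fail)
pos 47 'a': at 8
pos 48 'd': at 7 (via fail)
pos 49 'c': at 18 (via fail)
pos 50 'a': at 1 (via fail)
pos 51 'b': at 10
pos 52 'c': at 17  emit P4@[50:52]
pos 53 'a': at 1 (via fail)
pos 54 'a': at 1 (via fail)

All matches (sorted): [[4,2],[11,1],[14,3],[19,0],[19,5],[23,1],[30,0],[30,5],[33,1],[38,1],[41,1],[45,3],[52,4]]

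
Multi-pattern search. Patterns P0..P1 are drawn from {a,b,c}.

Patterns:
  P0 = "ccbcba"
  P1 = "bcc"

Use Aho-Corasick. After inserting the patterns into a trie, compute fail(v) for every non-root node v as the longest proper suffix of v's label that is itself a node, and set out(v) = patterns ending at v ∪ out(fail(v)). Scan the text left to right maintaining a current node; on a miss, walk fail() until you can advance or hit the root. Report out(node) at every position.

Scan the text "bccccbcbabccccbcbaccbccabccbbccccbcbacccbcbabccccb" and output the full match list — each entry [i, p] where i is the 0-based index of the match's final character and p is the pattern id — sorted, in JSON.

Build:
Trie nodes:
  0='ε' goto b→7 c→1
  1='c' goto c→2
  2='cc' goto b→3
  3='ccb' goto c→4
  4='ccbc' goto b→5
  5='ccbcb' goto a→6
  6='ccbcba' goto ·  [P0 ends]
  7='b' goto c→8
  8='bc' goto c→9
  9='bcc' goto ·  [P1 ends]

BFS fail/out derivation:
  fail(1) 'c': from fail(0)=0 chase 'c': 0 ⇒ 0;  out=∅∪out(0)=∅
  fail(7) 'b': from fail(0)=0 chase 'b': 0 ⇒ 0;  out=∅∪out(0)=∅
  fail(2) 'cc': from fail(1)=0 chase 'c': 0 ⇒ 1;  out=∅∪out(1)=∅
  fail(8) 'bc': from fail(7)=0 chase 'c': 0 ⇒ 1;  out=∅∪out(1)=∅
  fail(3) 'ccb': from fail(2)=1 chase 'b': 1→0 ⇒ 7;  out=∅∪out(7)=∅
  fail(9) 'bcc': from fail(8)=1 chase 'c': 1 ⇒ 2;  out={1}∪out(2)={1}
  fail(4) 'ccbc': from fail(3)=7 chase 'c': 7 ⇒ 8;  out=∅∪out(8)=∅
  fail(5) 'ccbcb': from fail(4)=8 chase 'b': 8→1→0 ⇒ 7;  out=∅∪out(7)=∅
  fail(6) 'ccbcba': from fail(5)=7 chase 'a': 7→0 ⇒ 0;  out={0}∪out(0)={0}

Run:
[0] read 'b'  n0⇒n7
[1] read 'c'  n7⇒n8
[2] read 'c'  n8⇒n9  ** P1@[0:2]
[3] read 'c'  n9⇒n2 ·f
[4] read 'c'  n2⇒n2 ·f
[5] read 'b'  n2⇒n3
[6] read 'c'  n3⇒n4
[7] read 'b'  n4⇒n5
[8] read 'a'  n5⇒n6  ** P0@[3:8]
[9] read 'b'  n6⇒n7 ·f
[10] read 'c'  n7⇒n8
[11] read 'c'  n8⇒n9  ** P1@[9:11]
[12] read 'c'  n9⇒n2 ·f
[13] read 'c'  n2⇒n2 ·f
[14] read 'b'  n2⇒n3
[15] read 'c'  n3⇒n4
[16] read 'b'  n4⇒n5
[17] read 'a'  n5⇒n6  ** P0@[12:17]
[18] read 'c'  n6⇒n1 ·f
[19] read 'c'  n1⇒n2
[20] read 'b'  n2⇒n3
[21] read 'c'  n3⇒n4
[22] read 'c'  n4⇒n9 ·f  ** P1@[20:22]
[23] read 'a'  n9⇒n0 ·f
[24] read 'b'  n0⇒n7
[25] read 'c'  n7⇒n8
[26] read 'c'  n8⇒n9  ** P1@[24:26]
[27] read 'b'  n9⇒n3 ·f
[28] read 'b'  n3⇒n7 ·f
[29] read 'c'  n7⇒n8
[30] read 'c'  n8⇒n9  ** P1@[28:30]
[31] read 'c'  n9⇒n2 ·f
[32] read 'c'  n2⇒n2 ·f
[33] read 'b'  n2⇒n3
[34] read 'c'  n3⇒n4
[35] read 'b'  n4⇒n5
[36] read 'a'  n5⇒n6  ** P0@[31:36]
[37] read 'c'  n6⇒n1 ·f
[38] read 'c'  n1⇒n2
[39] read 'c'  n2⇒n2 ·f
[40] read 'b'  n2⇒n3
[41] read 'c'  n3⇒n4
[42] read 'b'  n4⇒n5
[43] read 'a'  n5⇒n6  ** P0@[38:43]
[44] read 'b'  n6⇒n7 ·f
[45] read 'c'  n7⇒n8
[46] read 'c'  n8⇒n9  ** P1@[44:46]
[47] read 'c'  n9⇒n2 ·f
[48] read 'c'  n2⇒n2 ·f
[49] read 'b'  n2⇒n3

Matches: [[2,1],[8,0],[11,1],[17,0],[22,1],[26,1],[30,1],[36,0],[43,0],[46,1]]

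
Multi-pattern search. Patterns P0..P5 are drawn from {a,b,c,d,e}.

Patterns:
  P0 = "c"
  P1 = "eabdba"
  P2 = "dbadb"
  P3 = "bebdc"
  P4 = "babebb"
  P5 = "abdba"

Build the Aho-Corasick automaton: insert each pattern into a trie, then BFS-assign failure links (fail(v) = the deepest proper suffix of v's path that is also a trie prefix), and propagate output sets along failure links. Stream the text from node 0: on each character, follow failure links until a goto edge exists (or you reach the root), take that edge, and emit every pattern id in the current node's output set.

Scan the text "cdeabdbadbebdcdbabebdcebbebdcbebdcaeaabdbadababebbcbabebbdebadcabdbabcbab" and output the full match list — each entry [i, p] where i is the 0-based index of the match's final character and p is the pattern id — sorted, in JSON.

Construct AC machine:
Trie (insert patterns):
  0='ε' goto a→23 b→13 c→1 d→8 e→2
  1='c' goto ·  [P0 ends]
  2='e' goto a→3
  3='ea' goto b→4
  4='eab' goto d→5
  5='eabd' goto b→6
  6='eabdb' goto a→7
  7='eabdba' goto ·  [P1 ends]
  8='d' goto b→9
  9='db' goto a→10
  10='dba' goto d→11
  11='dbad' goto b→12
  12='dbadb' goto ·  [P2 ends]
  13='b' goto a→18 e→14
  14='be' goto b→15
  15='beb' goto d→16
  16='bebd' goto c→17
  17='bebdc' goto ·  [P3 ends]
  18='ba' goto b→19
  19='bab' goto e→20
  20='babe' goto b→21
  21='babeb' goto b→22
  22='babebb' goto ·  [P4 ends]
  23='a' goto b→24
  24='ab' goto d→25
  25='abd' goto b→26
  26='abdb' goto a→27
  27='abdba' goto ·  [P5 ends]

Failure links (BFS by depth):
  n1('c'): parent n0 fail=0; on 'c' 0 → fail=0;  out {0}∪∅={0}
  n2('e'): parent n0 fail=0; on 'e' 0 → fail=0;  out ∅∪∅=∅
  n8('d'): parent n0 fail=0; on 'd' 0 → fail=0;  out ∅∪∅=∅
  n13('b'): parent n0 fail=0; on 'b' 0 → fail=0;  out ∅∪∅=∅
  n23('a'): parent n0 fail=0; on 'a' 0 → fail=0;  out ∅∪∅=∅
  n3('ea'): parent n2 fail=0; on 'a' 0 → fail=23;  out ∅∪∅=∅
  n9('db'): parent n8 fail=0; on 'b' 0 → fail=13;  out ∅∪∅=∅
  n14('be'): parent n13 fail=0; on 'e' 0 → fail=2;  out ∅∪∅=∅
  n18('ba'): parent n13 fail=0; on 'a' 0 → fail=23;  out ∅∪∅=∅
  n24('ab'): parent n23 fail=0; on 'b' 0 → fail=13;  out ∅∪∅=∅
  n4('eab'): parent n3 fail=23; on 'b' 23 → fail=24;  out ∅∪∅=∅
  n10('dba'): parent n9 fail=13; on 'a' 13 → fail=18;  out ∅∪∅=∅
  n15('beb'): parent n14 fail=2; on 'b' 2→0 → fail=13;  out ∅∪∅=∅
  n19('bab'): parent n18 fail=23; on 'b' 23 → fail=24;  out ∅∪∅=∅
  n25('abd'): parent n24 fail=13; on 'd' 13→0 → fail=8;  out ∅∪∅=∅
  n5('eabd'): parent n4 fail=24; on 'd' 24 → fail=25;  out ∅∪∅=∅
  n11('dbad'): parent n10 fail=18; on 'd' 18→23→0 → fail=8;  out ∅∪∅=∅
  n16('bebd'): parent n15 fail=13; on 'd' 13→0 → fail=8;  out ∅∪∅=∅
  n20('babe'): parent n19 fail=24; on 'e' 24→13 → fail=14;  out ∅∪∅=∅
  n26('abdb'): parent n25 fail=8; on 'b' 8 → fail=9;  out ∅∪∅=∅
  n6('eabdb'): parent n5 fail=25; on 'b' 25 → fail=26;  out ∅∪∅=∅
  n12('dbadb'): parent n11 fail=8; on 'b' 8 → fail=9;  out {2}∪∅={2}
  n17('bebdc'): parent n16 fail=8; on 'c' 8→0 → fail=1;  out {3}∪{0}={0,3}
  n21('babeb'): parent n20 fail=14; on 'b' 14 → fail=15;  out ∅∪∅=∅
  n27('abdba'): parent n26 fail=9; on 'a' 9 → fail=10;  out {5}∪∅={5}
  n7('eabdba'): parent n6 fail=26; on 'a' 26 → fail=27;  out {1}∪{5}={1,5}
  n22('babebb'): parent n21 fail=15; on 'b' 15→13→0 → fail=13;  out {4}∪∅={4}

Run:
pos 0 'c': at 1  emit P0@[0:0]
pos 1 'd': at 8 (via fail)
pos 2 'e': at 2 (via fail)
pos 3 'a': at 3
pos 4 'b': at 4
pos 5 'd': at 5
pos 6 'b': at 6
pos 7 'a': at 7  emit P1@[2:7],P5@[3:7]
pos 8 'd': at 11 (via fail)
pos 9 'b': at 12  emit P2@[5:9]
pos 10 'e': at 14 (via fail)
pos 11 'b': at 15
pos 12 'd': at 16
pos 13 'c': at 17  emit P0@[13:13],P3@[9:13]
pos 14 'd': at 8 (via fail)
pos 15 'b': at 9
pos 16 'a': at 10
pos 17 'b': at 19 (via fail)
pos 18 'e': at 20
pos 19 'b': at 21
pos 20 'd': at 16 (via fail)
pos 21 'c': at 17  emit P0@[21:21],P3@[17:21]
pos 22 'e': at 2 (via fail)
pos 23 'b': at 13 (via fail)
pos 24 'b': at 13 (via fail)
pos 25 'e': at 14
pos 26 'b': at 15
pos 27 'd': at 16
pos 28 'c': at 17  emit P0@[28:28],P3@[24:28]
pos 29 'b': at 13 (via fail)
pos 30 'e': at 14
pos 31 'b': at 15
pos 32 'd': at 16
pos 33 'c': at 17  emit P0@[33:33],P3@[29:33]
pos 34 'a': at 23 (via fail)
pos 35 'e': at 2 (via fail)
pos 36 'a': at 3
pos 37 'a': at 23 (via fail)
pos 38 'b': at 24
pos 39 'd': at 25
pos 40 'b': at 26
pos 41 'a': at 27  emit P5@[37:41]
pos 42 'd': at 11 (via fail)
pos 43 'a': at 23 (via fail)
pos 44 'b': at 24
pos 45 'a': at 18 (via fail)
pos 46 'b': at 19
pos 47 'e': at 20
pos 48 'b': at 21
pos 49 'b': at 22  emit P4@[44:49]
pos 50 'c': at 1 (via fail)  emit P0@[50:50]
pos 51 'b': at 13 (via fail)
pos 52 'a': at 18
pos 53 'b': at 19
pos 54 'e': at 20
pos 55 'b': at 21
pos 56 'b': at 22  emit P4@[51:56]
pos 57 'd': at 8 (via fail)
pos 58 'e': at 2 (via fail)
pos 59 'b': at 13 (via fail)
pos 60 'a': at 18
pos 61 'd': at 8 (via fail)
pos 62 'c': at 1 (via fail)  emit P0@[62:62]
pos 63 'a': at 23 (via fail)
pos 64 'b': at 24
pos 65 'd': at 25
pos 66 'b': at 26
pos 67 'a': at 27  emit P5@[63:67]
pos 68 'b': at 19 (via fail)
pos 69 'c': at 1 (via fail)  emit P0@[69:69]
pos 70 'b': at 13 (via fail)
pos 71 'a': at 18
pos 72 'b': at 19

Matches: [[0,0],[7,1],[7,5],[9,2],[13,0],[13,3],[21,0],[21,3],[28,0],[28,3],[33,0],[33,3],[41,5],[49,4],[50,0],[56,4],[62,0],[67,5],[69,0]]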